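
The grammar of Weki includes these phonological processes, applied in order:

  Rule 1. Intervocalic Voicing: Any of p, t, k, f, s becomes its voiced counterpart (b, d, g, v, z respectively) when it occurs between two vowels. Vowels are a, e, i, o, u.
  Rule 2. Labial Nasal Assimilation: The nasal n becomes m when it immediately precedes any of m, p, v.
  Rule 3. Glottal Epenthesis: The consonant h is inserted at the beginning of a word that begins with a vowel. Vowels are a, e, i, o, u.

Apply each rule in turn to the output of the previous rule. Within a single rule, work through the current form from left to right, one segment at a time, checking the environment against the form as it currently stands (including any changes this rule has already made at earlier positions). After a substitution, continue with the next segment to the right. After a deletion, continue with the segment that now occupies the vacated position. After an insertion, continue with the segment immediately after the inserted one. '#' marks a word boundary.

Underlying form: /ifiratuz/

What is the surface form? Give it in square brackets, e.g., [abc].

[hiviraduz]

Rule 1 Intervocalic Voicing: [ifiratuz] → [iviraduz]
Rule 2 Labial Nasal Assimilation: no change — [iviraduz]
Rule 3 Glottal Epenthesis: [iviraduz] → [hiviraduz]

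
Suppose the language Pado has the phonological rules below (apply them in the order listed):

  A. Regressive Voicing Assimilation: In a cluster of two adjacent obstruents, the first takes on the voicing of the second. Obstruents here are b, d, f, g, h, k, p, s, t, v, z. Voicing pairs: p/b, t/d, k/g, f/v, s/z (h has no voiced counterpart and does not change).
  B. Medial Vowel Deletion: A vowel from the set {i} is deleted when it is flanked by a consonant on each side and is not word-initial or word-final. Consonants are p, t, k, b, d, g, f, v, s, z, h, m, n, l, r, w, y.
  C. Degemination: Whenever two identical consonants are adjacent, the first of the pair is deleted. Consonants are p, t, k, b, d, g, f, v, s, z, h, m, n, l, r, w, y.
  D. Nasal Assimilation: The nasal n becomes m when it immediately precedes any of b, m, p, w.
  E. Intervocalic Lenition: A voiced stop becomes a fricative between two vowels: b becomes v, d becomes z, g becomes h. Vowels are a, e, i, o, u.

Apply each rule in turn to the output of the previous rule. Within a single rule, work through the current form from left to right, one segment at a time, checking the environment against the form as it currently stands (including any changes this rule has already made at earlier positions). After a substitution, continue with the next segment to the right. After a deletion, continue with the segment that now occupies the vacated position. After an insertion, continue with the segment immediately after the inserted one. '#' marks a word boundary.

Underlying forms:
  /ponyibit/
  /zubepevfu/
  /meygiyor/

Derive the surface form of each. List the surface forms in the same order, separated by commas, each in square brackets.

[ponybt], [zuvepefu], [meygyor]

/ponyibit/:
  A Regressive Voicing Assimilation: no change — [ponyibit]
  B Medial Vowel Deletion: [ponyibit] → [ponybt]
  C Degemination: no change — [ponybt]
  D Nasal Assimilation: no change — [ponybt]
  E Intervocalic Lenition: no change — [ponybt]
/zubepevfu/:
  A Regressive Voicing Assimilation: [zubepevfu] → [zubepeffu]
  B Medial Vowel Deletion: no change — [zubepeffu]
  C Degemination: [zubepeffu] → [zubepefu]
  D Nasal Assimilation: no change — [zubepefu]
  E Intervocalic Lenition: [zubepefu] → [zuvepefu]
/meygiyor/:
  A Regressive Voicing Assimilation: no change — [meygiyor]
  B Medial Vowel Deletion: [meygiyor] → [meygyor]
  C Degemination: no change — [meygyor]
  D Nasal Assimilation: no change — [meygyor]
  E Intervocalic Lenition: no change — [meygyor]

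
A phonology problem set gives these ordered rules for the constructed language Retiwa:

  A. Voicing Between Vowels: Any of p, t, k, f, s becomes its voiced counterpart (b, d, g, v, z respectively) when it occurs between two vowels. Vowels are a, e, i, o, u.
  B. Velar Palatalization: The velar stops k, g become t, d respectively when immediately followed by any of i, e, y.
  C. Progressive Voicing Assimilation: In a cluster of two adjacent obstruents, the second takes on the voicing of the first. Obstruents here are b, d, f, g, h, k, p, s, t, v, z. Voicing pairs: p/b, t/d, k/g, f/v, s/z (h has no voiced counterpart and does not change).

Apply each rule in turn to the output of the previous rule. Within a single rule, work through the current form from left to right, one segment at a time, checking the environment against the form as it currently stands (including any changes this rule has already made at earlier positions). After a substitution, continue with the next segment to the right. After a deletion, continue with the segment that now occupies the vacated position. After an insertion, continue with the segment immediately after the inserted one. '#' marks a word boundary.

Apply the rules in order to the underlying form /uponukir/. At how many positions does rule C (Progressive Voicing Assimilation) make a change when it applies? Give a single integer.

A Voicing Between Vowels: [uponukir] → [ubonugir]
B Velar Palatalization: [ubonugir] → [ubonudir]
C Progressive Voicing Assimilation: no change — [ubonudir]
Rule C changed 0 position(s).

0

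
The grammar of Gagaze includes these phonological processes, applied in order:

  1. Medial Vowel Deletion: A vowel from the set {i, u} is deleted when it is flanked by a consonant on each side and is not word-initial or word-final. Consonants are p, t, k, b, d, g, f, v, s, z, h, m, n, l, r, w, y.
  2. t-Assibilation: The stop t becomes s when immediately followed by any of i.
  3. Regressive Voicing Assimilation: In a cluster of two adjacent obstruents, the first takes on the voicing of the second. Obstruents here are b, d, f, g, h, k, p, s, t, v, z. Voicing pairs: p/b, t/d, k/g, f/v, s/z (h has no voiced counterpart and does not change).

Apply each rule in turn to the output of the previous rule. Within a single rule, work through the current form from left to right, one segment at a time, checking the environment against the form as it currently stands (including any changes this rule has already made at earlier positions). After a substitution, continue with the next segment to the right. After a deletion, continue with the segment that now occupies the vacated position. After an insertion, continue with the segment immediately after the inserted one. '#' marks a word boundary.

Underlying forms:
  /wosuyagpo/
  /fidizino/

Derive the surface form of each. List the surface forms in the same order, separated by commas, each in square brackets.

/wosuyagpo/:
  1 Medial Vowel Deletion: [wosuyagpo] → [wosyagpo]
  2 t-Assibilation: no change — [wosyagpo]
  3 Regressive Voicing Assimilation: [wosyagpo] → [wosyakpo]
/fidizino/:
  1 Medial Vowel Deletion: [fidizino] → [fdzno]
  2 t-Assibilation: no change — [fdzno]
  3 Regressive Voicing Assimilation: [fdzno] → [vdzno]

[wosyakpo], [vdzno]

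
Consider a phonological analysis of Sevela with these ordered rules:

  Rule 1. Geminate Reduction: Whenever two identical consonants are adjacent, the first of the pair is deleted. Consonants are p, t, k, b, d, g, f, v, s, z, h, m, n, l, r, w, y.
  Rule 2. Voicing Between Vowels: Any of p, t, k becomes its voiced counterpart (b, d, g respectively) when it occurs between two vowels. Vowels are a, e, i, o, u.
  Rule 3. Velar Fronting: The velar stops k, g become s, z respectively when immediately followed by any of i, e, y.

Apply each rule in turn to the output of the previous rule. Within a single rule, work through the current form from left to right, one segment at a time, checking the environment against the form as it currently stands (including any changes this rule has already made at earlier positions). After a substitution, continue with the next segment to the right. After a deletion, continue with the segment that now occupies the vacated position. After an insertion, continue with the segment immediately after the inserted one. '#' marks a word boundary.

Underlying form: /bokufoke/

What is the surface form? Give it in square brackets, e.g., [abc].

Rule 1 Geminate Reduction: no change — [bokufoke]
Rule 2 Voicing Between Vowels: [bokufoke] → [bogufoge]
Rule 3 Velar Fronting: [bogufoge] → [bogufoze]

[bogufoze]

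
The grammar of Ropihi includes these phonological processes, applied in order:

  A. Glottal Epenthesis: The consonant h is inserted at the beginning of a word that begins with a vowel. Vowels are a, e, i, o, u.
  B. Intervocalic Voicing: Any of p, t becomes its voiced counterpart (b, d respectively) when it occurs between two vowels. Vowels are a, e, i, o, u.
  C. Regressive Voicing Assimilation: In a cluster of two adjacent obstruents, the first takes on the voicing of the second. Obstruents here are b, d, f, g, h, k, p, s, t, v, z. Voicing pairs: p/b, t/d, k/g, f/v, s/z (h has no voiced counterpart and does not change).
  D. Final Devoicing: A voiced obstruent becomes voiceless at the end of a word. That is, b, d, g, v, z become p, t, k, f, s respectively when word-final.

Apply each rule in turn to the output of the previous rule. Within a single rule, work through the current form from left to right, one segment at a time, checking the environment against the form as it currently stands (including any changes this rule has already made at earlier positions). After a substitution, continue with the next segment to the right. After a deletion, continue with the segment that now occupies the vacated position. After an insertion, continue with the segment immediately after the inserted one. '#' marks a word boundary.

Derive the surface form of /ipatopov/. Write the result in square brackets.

[hibadobof]

A Glottal Epenthesis: [ipatopov] → [hipatopov]
B Intervocalic Voicing: [hipatopov] → [hibadobov]
C Regressive Voicing Assimilation: no change — [hibadobov]
D Final Devoicing: [hibadobov] → [hibadobof]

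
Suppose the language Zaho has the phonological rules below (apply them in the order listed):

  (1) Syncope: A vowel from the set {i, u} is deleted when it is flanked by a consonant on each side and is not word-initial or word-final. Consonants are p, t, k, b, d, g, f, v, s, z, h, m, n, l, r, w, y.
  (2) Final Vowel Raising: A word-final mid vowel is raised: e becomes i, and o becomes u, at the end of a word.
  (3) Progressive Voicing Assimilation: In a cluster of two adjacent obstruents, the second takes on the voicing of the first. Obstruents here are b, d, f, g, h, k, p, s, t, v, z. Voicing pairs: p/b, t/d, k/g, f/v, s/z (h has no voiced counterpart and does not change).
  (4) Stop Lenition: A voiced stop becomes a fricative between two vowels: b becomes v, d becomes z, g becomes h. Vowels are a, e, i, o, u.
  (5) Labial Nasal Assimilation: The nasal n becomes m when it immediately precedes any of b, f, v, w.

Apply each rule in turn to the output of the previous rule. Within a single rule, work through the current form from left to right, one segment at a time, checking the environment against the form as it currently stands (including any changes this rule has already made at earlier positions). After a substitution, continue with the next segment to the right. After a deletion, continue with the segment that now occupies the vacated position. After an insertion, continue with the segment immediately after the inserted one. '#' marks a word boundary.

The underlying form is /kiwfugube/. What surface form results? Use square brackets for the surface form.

(1) Syncope: [kiwfugube] → [kwfgbe]
(2) Final Vowel Raising: [kwfgbe] → [kwfgbi]
(3) Progressive Voicing Assimilation: [kwfgbi] → [kwfkpi]
(4) Stop Lenition: no change — [kwfkpi]
(5) Labial Nasal Assimilation: no change — [kwfkpi]

[kwfkpi]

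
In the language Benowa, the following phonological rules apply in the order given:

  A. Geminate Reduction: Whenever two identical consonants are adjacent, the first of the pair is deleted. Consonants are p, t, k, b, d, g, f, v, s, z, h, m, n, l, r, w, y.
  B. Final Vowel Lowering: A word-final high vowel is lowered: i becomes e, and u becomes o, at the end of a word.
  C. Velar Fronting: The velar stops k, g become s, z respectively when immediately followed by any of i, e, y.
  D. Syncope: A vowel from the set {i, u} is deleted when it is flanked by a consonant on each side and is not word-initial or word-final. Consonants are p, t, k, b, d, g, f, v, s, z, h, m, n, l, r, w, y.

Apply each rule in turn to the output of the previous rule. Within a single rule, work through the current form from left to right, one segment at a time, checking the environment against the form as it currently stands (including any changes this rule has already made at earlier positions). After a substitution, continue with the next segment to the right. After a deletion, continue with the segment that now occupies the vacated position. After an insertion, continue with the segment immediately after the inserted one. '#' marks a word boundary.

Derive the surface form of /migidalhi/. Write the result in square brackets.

[mzdalhe]

A Geminate Reduction: no change — [migidalhi]
B Final Vowel Lowering: [migidalhi] → [migidalhe]
C Velar Fronting: [migidalhe] → [mizidalhe]
D Syncope: [mizidalhe] → [mzdalhe]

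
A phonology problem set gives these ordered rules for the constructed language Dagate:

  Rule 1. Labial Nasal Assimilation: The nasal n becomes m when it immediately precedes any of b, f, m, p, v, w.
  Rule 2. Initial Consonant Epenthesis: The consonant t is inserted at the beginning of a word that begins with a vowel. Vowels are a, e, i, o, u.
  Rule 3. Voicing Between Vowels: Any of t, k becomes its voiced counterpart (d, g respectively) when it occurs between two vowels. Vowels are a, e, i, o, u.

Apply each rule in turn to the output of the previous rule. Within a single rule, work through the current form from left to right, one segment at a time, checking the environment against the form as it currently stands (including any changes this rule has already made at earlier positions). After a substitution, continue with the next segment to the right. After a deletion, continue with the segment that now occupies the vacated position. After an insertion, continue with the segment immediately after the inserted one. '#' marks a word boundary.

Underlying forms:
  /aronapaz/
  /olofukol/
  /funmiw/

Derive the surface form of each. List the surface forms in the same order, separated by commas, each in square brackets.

/aronapaz/:
  Rule 1 Labial Nasal Assimilation: no change — [aronapaz]
  Rule 2 Initial Consonant Epenthesis: [aronapaz] → [taronapaz]
  Rule 3 Voicing Between Vowels: no change — [taronapaz]
/olofukol/:
  Rule 1 Labial Nasal Assimilation: no change — [olofukol]
  Rule 2 Initial Consonant Epenthesis: [olofukol] → [tolofukol]
  Rule 3 Voicing Between Vowels: [tolofukol] → [tolofugol]
/funmiw/:
  Rule 1 Labial Nasal Assimilation: [funmiw] → [fummiw]
  Rule 2 Initial Consonant Epenthesis: no change — [fummiw]
  Rule 3 Voicing Between Vowels: no change — [fummiw]

[taronapaz], [tolofugol], [fummiw]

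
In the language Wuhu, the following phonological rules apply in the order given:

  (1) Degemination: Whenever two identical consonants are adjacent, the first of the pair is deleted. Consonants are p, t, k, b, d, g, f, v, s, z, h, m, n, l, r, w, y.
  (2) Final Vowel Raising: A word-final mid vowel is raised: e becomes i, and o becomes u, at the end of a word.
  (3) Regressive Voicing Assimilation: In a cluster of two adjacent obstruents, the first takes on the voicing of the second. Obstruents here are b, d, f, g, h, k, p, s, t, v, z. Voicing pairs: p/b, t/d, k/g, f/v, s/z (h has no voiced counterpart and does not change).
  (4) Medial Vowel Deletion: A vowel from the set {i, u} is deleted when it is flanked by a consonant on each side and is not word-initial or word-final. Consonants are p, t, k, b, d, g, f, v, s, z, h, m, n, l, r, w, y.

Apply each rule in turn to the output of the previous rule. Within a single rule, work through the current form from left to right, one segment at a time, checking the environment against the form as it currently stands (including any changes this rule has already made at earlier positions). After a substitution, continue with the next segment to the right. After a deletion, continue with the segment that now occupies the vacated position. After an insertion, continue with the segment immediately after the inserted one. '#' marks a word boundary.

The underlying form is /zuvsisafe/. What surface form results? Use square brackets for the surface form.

(1) Degemination: no change — [zuvsisafe]
(2) Final Vowel Raising: [zuvsisafe] → [zuvsisafi]
(3) Regressive Voicing Assimilation: [zuvsisafi] → [zufsisafi]
(4) Medial Vowel Deletion: [zufsisafi] → [zfssafi]

[zfssafi]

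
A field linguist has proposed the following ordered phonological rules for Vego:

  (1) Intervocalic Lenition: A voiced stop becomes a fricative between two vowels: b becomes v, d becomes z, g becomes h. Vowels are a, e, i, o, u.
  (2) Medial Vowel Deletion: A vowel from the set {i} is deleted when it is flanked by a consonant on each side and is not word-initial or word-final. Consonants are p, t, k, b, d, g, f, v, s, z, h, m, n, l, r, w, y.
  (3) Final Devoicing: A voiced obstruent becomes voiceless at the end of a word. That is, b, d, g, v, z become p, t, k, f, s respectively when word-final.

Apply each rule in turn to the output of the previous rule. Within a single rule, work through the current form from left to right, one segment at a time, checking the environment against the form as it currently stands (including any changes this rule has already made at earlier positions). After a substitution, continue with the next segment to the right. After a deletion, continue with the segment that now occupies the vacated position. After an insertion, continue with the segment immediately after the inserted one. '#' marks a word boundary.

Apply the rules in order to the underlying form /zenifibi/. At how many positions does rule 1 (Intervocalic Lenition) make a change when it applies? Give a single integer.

(1) Intervocalic Lenition: [zenifibi] → [zenifivi]
(2) Medial Vowel Deletion: [zenifivi] → [zenfvi]
(3) Final Devoicing: no change — [zenfvi]
Rule 1 changed 1 position(s).

1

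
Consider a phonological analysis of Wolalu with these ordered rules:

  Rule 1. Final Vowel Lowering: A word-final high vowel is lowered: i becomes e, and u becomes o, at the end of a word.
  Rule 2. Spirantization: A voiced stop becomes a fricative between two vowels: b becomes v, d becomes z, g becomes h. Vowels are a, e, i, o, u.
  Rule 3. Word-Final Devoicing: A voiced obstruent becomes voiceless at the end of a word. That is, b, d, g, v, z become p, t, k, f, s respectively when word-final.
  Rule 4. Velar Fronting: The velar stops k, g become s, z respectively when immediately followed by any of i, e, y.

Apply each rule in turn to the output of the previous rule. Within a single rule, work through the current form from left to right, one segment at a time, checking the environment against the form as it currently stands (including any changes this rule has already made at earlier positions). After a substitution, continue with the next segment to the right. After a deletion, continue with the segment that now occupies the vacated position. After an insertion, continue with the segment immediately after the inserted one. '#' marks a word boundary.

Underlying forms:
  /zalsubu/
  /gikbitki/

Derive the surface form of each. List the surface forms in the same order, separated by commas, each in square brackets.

[zalsuvo], [zikbitse]

/zalsubu/:
  Rule 1 Final Vowel Lowering: [zalsubu] → [zalsubo]
  Rule 2 Spirantization: [zalsubo] → [zalsuvo]
  Rule 3 Word-Final Devoicing: no change — [zalsuvo]
  Rule 4 Velar Fronting: no change — [zalsuvo]
/gikbitki/:
  Rule 1 Final Vowel Lowering: [gikbitki] → [gikbitke]
  Rule 2 Spirantization: no change — [gikbitke]
  Rule 3 Word-Final Devoicing: no change — [gikbitke]
  Rule 4 Velar Fronting: [gikbitke] → [zikbitse]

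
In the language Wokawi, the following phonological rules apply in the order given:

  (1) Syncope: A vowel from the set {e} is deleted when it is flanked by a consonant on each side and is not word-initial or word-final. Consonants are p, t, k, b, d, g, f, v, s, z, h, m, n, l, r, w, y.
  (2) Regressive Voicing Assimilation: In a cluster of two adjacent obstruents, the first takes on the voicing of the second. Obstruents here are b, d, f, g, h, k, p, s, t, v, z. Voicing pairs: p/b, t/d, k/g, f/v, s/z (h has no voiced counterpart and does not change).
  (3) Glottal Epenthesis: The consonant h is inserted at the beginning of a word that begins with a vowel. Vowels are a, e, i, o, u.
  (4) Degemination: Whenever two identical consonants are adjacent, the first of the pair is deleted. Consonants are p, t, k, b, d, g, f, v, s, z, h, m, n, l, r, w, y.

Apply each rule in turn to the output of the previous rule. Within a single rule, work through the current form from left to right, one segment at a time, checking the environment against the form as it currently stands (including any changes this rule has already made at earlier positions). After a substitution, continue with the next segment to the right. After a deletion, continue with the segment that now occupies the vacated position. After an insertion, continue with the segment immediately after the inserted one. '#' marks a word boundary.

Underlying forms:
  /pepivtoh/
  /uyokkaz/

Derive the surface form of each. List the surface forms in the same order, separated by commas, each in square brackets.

/pepivtoh/:
  (1) Syncope: [pepivtoh] → [ppivtoh]
  (2) Regressive Voicing Assimilation: [ppivtoh] → [ppiftoh]
  (3) Glottal Epenthesis: no change — [ppiftoh]
  (4) Degemination: [ppiftoh] → [piftoh]
/uyokkaz/:
  (1) Syncope: no change — [uyokkaz]
  (2) Regressive Voicing Assimilation: no change — [uyokkaz]
  (3) Glottal Epenthesis: [uyokkaz] → [huyokkaz]
  (4) Degemination: [huyokkaz] → [huyokaz]

[piftoh], [huyokaz]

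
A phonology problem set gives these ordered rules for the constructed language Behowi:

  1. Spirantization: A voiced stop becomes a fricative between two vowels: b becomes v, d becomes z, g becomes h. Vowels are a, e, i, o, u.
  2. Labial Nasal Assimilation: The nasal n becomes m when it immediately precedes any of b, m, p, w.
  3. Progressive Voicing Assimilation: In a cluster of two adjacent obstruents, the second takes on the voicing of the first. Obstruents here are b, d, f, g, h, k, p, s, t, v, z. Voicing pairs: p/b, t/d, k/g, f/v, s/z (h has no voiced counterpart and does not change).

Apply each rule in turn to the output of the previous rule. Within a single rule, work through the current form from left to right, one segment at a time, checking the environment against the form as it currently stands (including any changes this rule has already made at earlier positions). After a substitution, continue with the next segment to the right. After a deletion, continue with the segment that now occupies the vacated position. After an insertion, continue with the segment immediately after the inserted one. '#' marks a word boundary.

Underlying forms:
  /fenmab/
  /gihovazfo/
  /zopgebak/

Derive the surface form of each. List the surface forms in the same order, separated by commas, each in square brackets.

[femmab], [gihovazvo], [zopkevak]

/fenmab/:
  1 Spirantization: no change — [fenmab]
  2 Labial Nasal Assimilation: [fenmab] → [femmab]
  3 Progressive Voicing Assimilation: no change — [femmab]
/gihovazfo/:
  1 Spirantization: no change — [gihovazfo]
  2 Labial Nasal Assimilation: no change — [gihovazfo]
  3 Progressive Voicing Assimilation: [gihovazfo] → [gihovazvo]
/zopgebak/:
  1 Spirantization: [zopgebak] → [zopgevak]
  2 Labial Nasal Assimilation: no change — [zopgevak]
  3 Progressive Voicing Assimilation: [zopgevak] → [zopkevak]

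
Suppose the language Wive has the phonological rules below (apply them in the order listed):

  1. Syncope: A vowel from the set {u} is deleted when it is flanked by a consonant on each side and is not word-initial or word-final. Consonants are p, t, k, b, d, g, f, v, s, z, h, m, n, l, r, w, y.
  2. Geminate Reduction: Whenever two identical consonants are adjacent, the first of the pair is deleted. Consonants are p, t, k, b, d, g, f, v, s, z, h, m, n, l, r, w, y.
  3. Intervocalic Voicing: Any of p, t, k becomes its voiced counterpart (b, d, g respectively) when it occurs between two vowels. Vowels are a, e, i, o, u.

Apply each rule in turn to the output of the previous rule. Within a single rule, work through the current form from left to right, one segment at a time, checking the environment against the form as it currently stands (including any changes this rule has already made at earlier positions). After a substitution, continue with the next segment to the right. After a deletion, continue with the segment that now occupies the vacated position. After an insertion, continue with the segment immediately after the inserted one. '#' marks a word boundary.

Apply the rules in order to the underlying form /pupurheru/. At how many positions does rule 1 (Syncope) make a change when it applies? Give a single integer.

2

1 Syncope: [pupurheru] → [pprheru]
2 Geminate Reduction: [pprheru] → [prheru]
3 Intervocalic Voicing: no change — [prheru]
Rule 1 changed 2 position(s).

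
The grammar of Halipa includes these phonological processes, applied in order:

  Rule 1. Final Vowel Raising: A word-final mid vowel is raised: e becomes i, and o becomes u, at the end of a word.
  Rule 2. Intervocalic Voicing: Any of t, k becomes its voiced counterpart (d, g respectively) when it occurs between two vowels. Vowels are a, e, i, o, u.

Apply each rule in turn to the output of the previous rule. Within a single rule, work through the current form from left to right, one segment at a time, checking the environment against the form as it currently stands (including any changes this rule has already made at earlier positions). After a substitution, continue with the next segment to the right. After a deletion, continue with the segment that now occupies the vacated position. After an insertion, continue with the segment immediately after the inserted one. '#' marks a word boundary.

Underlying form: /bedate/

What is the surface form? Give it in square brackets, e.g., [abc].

Rule 1 Final Vowel Raising: [bedate] → [bedati]
Rule 2 Intervocalic Voicing: [bedati] → [bedadi]

[bedadi]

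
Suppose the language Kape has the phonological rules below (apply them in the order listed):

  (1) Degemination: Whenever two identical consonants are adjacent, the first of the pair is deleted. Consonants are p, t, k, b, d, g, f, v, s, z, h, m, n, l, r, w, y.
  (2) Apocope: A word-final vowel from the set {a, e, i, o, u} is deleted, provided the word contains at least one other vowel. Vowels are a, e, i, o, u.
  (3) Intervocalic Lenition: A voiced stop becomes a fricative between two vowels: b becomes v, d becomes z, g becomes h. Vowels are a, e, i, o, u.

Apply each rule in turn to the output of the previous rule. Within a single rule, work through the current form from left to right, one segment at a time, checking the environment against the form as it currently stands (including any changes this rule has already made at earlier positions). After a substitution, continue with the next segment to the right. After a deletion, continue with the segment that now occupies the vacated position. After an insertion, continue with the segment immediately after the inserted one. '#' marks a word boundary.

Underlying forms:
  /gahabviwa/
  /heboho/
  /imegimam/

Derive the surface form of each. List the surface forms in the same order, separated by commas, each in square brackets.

[gahabviw], [hevoh], [imehimam]

/gahabviwa/:
  (1) Degemination: no change — [gahabviwa]
  (2) Apocope: [gahabviwa] → [gahabviw]
  (3) Intervocalic Lenition: no change — [gahabviw]
/heboho/:
  (1) Degemination: no change — [heboho]
  (2) Apocope: [heboho] → [heboh]
  (3) Intervocalic Lenition: [heboh] → [hevoh]
/imegimam/:
  (1) Degemination: no change — [imegimam]
  (2) Apocope: no change — [imegimam]
  (3) Intervocalic Lenition: [imegimam] → [imehimam]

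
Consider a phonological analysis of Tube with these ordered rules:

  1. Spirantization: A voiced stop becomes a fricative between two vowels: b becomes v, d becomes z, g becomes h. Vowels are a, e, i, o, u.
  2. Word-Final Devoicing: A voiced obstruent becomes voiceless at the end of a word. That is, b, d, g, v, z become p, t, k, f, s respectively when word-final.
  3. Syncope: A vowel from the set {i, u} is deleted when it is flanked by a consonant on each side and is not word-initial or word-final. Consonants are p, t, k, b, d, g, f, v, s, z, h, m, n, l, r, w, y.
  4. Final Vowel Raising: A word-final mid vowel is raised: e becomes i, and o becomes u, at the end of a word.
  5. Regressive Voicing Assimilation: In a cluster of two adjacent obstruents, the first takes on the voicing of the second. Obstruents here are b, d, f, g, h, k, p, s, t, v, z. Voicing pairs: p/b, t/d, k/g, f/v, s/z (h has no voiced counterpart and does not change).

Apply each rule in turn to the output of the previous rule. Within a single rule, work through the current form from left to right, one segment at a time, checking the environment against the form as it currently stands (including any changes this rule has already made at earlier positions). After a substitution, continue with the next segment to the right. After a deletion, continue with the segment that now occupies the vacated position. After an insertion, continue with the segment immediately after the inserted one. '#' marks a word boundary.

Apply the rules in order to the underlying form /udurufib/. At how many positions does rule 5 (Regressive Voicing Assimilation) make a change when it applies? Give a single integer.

0

1 Spirantization: [udurufib] → [uzurufib]
2 Word-Final Devoicing: [uzurufib] → [uzurufip]
3 Syncope: [uzurufip] → [uzrfp]
4 Final Vowel Raising: no change — [uzrfp]
5 Regressive Voicing Assimilation: no change — [uzrfp]
Rule 5 changed 0 position(s).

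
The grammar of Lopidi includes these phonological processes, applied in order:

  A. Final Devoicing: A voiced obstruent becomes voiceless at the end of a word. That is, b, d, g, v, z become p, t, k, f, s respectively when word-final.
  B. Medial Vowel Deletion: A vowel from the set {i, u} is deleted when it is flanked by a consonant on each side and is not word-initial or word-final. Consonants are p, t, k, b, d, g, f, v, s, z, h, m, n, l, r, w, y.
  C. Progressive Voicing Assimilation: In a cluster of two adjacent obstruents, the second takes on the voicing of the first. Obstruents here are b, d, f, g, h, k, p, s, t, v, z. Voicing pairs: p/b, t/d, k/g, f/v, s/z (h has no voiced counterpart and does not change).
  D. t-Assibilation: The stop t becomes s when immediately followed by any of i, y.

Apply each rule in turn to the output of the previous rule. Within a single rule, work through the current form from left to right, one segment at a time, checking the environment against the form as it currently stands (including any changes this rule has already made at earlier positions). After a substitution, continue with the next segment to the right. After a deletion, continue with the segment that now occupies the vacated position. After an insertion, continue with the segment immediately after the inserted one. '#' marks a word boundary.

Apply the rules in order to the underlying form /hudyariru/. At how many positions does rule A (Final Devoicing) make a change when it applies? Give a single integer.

0

A Final Devoicing: no change — [hudyariru]
B Medial Vowel Deletion: [hudyariru] → [hdyarru]
C Progressive Voicing Assimilation: [hdyarru] → [htyarru]
D t-Assibilation: [htyarru] → [hsyarru]
Rule A changed 0 position(s).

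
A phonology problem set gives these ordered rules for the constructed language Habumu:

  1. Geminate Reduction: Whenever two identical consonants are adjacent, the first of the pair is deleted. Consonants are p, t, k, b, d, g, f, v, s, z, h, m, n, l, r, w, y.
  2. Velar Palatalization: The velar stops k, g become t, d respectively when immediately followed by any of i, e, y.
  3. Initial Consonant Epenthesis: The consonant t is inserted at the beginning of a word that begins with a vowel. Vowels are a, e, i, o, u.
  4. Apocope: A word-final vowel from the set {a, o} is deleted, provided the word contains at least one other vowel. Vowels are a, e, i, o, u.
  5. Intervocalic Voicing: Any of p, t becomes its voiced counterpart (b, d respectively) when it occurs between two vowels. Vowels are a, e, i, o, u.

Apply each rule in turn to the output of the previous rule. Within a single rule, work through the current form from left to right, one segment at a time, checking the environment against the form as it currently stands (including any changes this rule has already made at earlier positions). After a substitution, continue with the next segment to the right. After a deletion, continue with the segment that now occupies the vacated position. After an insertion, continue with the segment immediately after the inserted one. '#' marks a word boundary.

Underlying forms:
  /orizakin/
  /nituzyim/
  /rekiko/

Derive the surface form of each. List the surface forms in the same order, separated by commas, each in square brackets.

/orizakin/:
  1 Geminate Reduction: no change — [orizakin]
  2 Velar Palatalization: [orizakin] → [orizatin]
  3 Initial Consonant Epenthesis: [orizatin] → [torizatin]
  4 Apocope: no change — [torizatin]
  5 Intervocalic Voicing: [torizatin] → [torizadin]
/nituzyim/:
  1 Geminate Reduction: no change — [nituzyim]
  2 Velar Palatalization: no change — [nituzyim]
  3 Initial Consonant Epenthesis: no change — [nituzyim]
  4 Apocope: no change — [nituzyim]
  5 Intervocalic Voicing: [nituzyim] → [niduzyim]
/rekiko/:
  1 Geminate Reduction: no change — [rekiko]
  2 Velar Palatalization: [rekiko] → [retiko]
  3 Initial Consonant Epenthesis: no change — [retiko]
  4 Apocope: [retiko] → [retik]
  5 Intervocalic Voicing: [retik] → [redik]

[torizadin], [niduzyim], [redik]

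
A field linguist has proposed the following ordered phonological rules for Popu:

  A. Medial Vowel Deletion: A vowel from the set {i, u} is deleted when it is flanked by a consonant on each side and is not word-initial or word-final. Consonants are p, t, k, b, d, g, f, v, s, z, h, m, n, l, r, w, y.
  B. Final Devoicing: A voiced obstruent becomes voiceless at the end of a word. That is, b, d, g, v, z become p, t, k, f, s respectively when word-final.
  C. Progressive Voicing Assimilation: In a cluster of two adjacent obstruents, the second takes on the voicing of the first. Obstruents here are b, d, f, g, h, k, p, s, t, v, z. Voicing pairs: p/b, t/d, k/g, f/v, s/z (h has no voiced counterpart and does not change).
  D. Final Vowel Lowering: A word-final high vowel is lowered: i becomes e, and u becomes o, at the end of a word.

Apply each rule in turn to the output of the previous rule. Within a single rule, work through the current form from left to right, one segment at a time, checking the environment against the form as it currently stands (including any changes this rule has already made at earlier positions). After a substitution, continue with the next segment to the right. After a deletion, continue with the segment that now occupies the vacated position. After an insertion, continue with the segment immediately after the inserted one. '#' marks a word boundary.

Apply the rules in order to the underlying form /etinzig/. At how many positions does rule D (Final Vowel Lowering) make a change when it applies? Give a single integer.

0

A Medial Vowel Deletion: [etinzig] → [etnzg]
B Final Devoicing: [etnzg] → [etnzk]
C Progressive Voicing Assimilation: [etnzk] → [etnzg]
D Final Vowel Lowering: no change — [etnzg]
Rule D changed 0 position(s).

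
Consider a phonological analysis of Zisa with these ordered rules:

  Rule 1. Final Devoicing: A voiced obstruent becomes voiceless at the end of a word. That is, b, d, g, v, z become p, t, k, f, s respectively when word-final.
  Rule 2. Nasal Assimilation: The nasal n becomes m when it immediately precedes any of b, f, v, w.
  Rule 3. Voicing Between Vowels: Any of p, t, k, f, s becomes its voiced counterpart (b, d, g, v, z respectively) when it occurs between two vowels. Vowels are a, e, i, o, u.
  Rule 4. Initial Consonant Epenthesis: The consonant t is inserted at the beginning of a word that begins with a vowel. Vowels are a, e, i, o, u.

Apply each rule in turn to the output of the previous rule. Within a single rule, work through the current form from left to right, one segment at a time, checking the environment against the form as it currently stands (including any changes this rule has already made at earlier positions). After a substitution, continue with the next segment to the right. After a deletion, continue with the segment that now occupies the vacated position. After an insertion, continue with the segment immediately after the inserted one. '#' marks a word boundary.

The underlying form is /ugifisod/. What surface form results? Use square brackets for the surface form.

Rule 1 Final Devoicing: [ugifisod] → [ugifisot]
Rule 2 Nasal Assimilation: no change — [ugifisot]
Rule 3 Voicing Between Vowels: [ugifisot] → [ugivizot]
Rule 4 Initial Consonant Epenthesis: [ugivizot] → [tugivizot]

[tugivizot]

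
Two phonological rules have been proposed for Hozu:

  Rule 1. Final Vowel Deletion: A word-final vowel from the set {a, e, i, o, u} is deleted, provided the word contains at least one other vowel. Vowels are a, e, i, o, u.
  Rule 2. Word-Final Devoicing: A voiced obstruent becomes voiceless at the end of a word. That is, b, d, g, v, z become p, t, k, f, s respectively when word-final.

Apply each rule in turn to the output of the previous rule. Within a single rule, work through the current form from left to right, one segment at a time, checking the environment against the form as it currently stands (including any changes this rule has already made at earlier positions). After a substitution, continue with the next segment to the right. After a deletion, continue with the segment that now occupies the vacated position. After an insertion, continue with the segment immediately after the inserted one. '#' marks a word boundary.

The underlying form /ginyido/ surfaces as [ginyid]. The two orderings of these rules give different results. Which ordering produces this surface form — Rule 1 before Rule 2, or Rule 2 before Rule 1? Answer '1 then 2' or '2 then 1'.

2 then 1

Order 1 then 2:
  1 Final Vowel Deletion: [ginyido] → [ginyid]
  2 Word-Final Devoicing: [ginyid] → [ginyit]
  result: [ginyit]
Order 2 then 1:
  2 Word-Final Devoicing: no change — [ginyido]
  1 Final Vowel Deletion: [ginyido] → [ginyid]
  result: [ginyid]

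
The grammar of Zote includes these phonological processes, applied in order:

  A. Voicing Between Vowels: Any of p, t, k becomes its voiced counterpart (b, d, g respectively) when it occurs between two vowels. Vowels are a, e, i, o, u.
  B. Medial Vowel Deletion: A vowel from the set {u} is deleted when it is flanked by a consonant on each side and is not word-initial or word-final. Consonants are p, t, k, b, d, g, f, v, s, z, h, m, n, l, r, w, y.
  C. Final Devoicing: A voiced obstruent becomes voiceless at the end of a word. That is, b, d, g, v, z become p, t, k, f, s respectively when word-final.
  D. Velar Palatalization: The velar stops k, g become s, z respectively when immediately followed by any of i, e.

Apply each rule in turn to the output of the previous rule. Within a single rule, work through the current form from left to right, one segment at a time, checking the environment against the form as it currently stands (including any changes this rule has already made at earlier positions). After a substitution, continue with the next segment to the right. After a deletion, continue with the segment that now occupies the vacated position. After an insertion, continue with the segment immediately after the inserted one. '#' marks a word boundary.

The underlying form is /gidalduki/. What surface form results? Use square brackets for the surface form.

A Voicing Between Vowels: [gidalduki] → [gidaldugi]
B Medial Vowel Deletion: [gidaldugi] → [gidaldgi]
C Final Devoicing: no change — [gidaldgi]
D Velar Palatalization: [gidaldgi] → [zidaldzi]

[zidaldzi]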